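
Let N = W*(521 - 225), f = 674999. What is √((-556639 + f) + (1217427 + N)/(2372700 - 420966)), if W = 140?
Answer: √450867134189165538/1951734 ≈ 344.04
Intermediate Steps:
N = 41440 (N = 140*(521 - 225) = 140*296 = 41440)
√((-556639 + f) + (1217427 + N)/(2372700 - 420966)) = √((-556639 + 674999) + (1217427 + 41440)/(2372700 - 420966)) = √(118360 + 1258867/1951734) = √(231008495107/1951734) = √450867134189165538/1951734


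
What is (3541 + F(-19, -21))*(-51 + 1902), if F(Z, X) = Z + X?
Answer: 6480351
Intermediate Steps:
F(Z, X) = X + Z
(3541 + F(-19, -21))*(-51 + 1902) = (3541 + (-21 - 19))*(-51 + 1902) = (3541 - 40)*1851 = 3501*1851 = 6480351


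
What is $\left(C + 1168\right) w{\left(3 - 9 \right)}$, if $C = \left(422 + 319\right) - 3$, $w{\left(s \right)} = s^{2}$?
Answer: $68616$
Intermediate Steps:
$C = 738$ ($C = 741 - 3 = 738$)
$\left(C + 1168\right) w{\left(3 - 9 \right)} = \left(738 + 1168\right) \left(3 - 9\right)^{2} = 1906 \left(-6\right)^{2} = 1906 \cdot 36 = 68616$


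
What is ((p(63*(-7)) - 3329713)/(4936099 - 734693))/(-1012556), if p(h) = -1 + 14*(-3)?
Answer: 832439/1063539713434 ≈ 7.8271e-7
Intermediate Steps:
p(h) = -43 (p(h) = -1 - 42 = -43)
((p(63*(-7)) - 3329713)/(4936099 - 734693))/(-1012556) = ((-43 - 3329713)/(4936099 - 734693))/(-1012556) = -3329756/4201406*(-1/1012556) = -3329756*1/4201406*(-1/1012556) = -1664878/2100703*(-1/1012556) = 832439/1063539713434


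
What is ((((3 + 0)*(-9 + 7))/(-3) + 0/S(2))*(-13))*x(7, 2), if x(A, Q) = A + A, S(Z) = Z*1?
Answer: -364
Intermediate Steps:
S(Z) = Z
x(A, Q) = 2*A
((((3 + 0)*(-9 + 7))/(-3) + 0/S(2))*(-13))*x(7, 2) = ((((3 + 0)*(-9 + 7))/(-3) + 0/2)*(-13))*(2*7) = (((3*(-2))*(-⅓) + 0*(½))*(-13))*14 = ((-6*(-⅓) + 0)*(-13))*14 = ((2 + 0)*(-13))*14 = (2*(-13))*14 = -26*14 = -364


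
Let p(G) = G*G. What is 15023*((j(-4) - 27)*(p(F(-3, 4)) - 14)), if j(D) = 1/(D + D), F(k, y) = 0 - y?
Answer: -3259991/4 ≈ -8.1500e+5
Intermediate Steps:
F(k, y) = -y
p(G) = G²
j(D) = 1/(2*D)
15023*((j(-4) - 27)*(p(F(-3, 4)) - 14)) = 15023*(((½)/(-4) - 27)*((-1*4)² - 14)) = 15023*(((½)*(-¼) - 27)*((-4)² - 14)) = 15023*((-⅛ - 27)*(16 - 14)) = 15023*(-217/8*2) = 15023*(-217/4) = -3259991/4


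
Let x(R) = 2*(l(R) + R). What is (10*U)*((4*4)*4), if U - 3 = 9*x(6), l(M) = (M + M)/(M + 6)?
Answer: 82560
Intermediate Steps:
l(M) = 2*M/(6 + M) (l(M) = (2*M)/(6 + M) = 2*M/(6 + M))
x(R) = 2*R + 4*R/(6 + R) (x(R) = 2*(2*R/(6 + R) + R) = 2*(R + 2*R/(6 + R)) = 2*R + 4*R/(6 + R))
U = 129 (U = 3 + 9*(2*6*(8 + 6)/(6 + 6)) = 3 + 9*(2*6*14/12) = 3 + 9*(2*6*(1/12)*14) = 3 + 9*14 = 3 + 126 = 129)
(10*U)*((4*4)*4) = (10*129)*((4*4)*4) = 1290*(16*4) = 1290*64 = 82560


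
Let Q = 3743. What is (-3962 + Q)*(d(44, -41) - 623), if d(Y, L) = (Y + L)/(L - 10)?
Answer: 2319648/17 ≈ 1.3645e+5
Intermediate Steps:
d(Y, L) = (L + Y)/(-10 + L)
(-3962 + Q)*(d(44, -41) - 623) = (-3962 + 3743)*((-41 + 44)/(-10 - 41) - 623) = -219*(3/(-51) - 623) = -219*(-1/51*3 - 623) = -219*(-1/17 - 623) = -219*(-10592/17) = 2319648/17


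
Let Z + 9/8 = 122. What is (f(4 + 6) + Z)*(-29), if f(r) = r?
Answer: -30363/8 ≈ -3795.4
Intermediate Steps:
Z = 967/8 (Z = -9/8 + 122 = 967/8 ≈ 120.88)
(f(4 + 6) + Z)*(-29) = ((4 + 6) + 967/8)*(-29) = (10 + 967/8)*(-29) = (1047/8)*(-29) = -30363/8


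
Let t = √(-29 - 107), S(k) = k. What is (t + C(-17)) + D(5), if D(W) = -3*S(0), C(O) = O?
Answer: -17 + 2*I*√34 ≈ -17.0 + 11.662*I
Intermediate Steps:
t = 2*I*√34 (t = √(-136) = 2*I*√34 ≈ 11.662*I)
D(W) = 0 (D(W) = -3*0 = 0)
(t + C(-17)) + D(5) = (2*I*√34 - 17) + 0 = (-17 + 2*I*√34) + 0 = -17 + 2*I*√34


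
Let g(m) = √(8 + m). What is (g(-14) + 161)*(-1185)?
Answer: -190785 - 1185*I*√6 ≈ -1.9079e+5 - 2902.6*I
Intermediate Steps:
(g(-14) + 161)*(-1185) = (√(8 - 14) + 161)*(-1185) = (√(-6) + 161)*(-1185) = (I*√6 + 161)*(-1185) = (161 + I*√6)*(-1185) = -190785 - 1185*I*√6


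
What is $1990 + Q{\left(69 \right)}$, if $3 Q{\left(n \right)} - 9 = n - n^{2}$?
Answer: $429$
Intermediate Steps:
$Q{\left(n \right)} = 3 - \frac{n^{2}}{3} + \frac{n}{3}$ ($Q{\left(n \right)} = 3 + \frac{n - n^{2}}{3} = 3 - \left(- \frac{n}{3} + \frac{n^{2}}{3}\right) = 3 - \frac{n^{2}}{3} + \frac{n}{3}$)
$1990 + Q{\left(69 \right)} = 1990 + \left(3 - \frac{69^{2}}{3} + \frac{1}{3} \cdot 69\right) = 1990 + \left(3 - 1587 + 23\right) = 1990 - 1561 = 429$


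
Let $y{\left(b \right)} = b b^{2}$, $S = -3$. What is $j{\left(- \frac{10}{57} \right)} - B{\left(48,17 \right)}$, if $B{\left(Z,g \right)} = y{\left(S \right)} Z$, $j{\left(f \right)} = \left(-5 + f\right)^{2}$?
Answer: $\frac{4297729}{3249} \approx 1322.8$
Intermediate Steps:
$y{\left(b \right)} = b^{3}$
$B{\left(Z,g \right)} = - 27 Z$ ($B{\left(Z,g \right)} = \left(-3\right)^{3} Z = - 27 Z$)
$j{\left(- \frac{10}{57} \right)} - B{\left(48,17 \right)} = \left(-5 - \frac{10}{57}\right)^{2} - \left(-27\right) 48 = \left(-5 - \frac{10}{57}\right)^{2} - -1296 = \left(-5 - \frac{10}{57}\right)^{2} + 1296 = \left(- \frac{295}{57}\right)^{2} + 1296 = \frac{87025}{3249} + 1296 = \frac{4297729}{3249}$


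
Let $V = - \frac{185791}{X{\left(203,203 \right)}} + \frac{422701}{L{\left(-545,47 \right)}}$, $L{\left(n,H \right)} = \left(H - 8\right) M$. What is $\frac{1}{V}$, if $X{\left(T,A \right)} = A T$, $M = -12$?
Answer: $- \frac{19285812}{17506035697} \approx -0.0011017$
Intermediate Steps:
$L{\left(n,H \right)} = 96 - 12 H$ ($L{\left(n,H \right)} = \left(H - 8\right) \left(-12\right) = \left(-8 + H\right) \left(-12\right) = 96 - 12 H$)
$V = - \frac{17506035697}{19285812}$ ($V = - \frac{185791}{203 \cdot 203} + \frac{422701}{96 - 564} = - \frac{185791}{41209} + \frac{422701}{96 - 564} = \left(-185791\right) \frac{1}{41209} + \frac{422701}{-468} = - \frac{185791}{41209} + 422701 \left(- \frac{1}{468}\right) = - \frac{185791}{41209} - \frac{422701}{468} = - \frac{17506035697}{19285812} \approx -907.72$)
$\frac{1}{V} = \frac{1}{- \frac{17506035697}{19285812}} = - \frac{19285812}{17506035697}$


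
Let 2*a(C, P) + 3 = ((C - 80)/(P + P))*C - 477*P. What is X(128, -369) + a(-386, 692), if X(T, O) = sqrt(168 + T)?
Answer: -114165133/692 + 2*sqrt(74) ≈ -1.6496e+5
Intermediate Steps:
a(C, P) = -3/2 - 477*P/2 + C*(-80 + C)/(4*P) (a(C, P) = -3/2 + (((C - 80)/(P + P))*C - 477*P)/2 = -3/2 + (((-80 + C)/((2*P)))*C - 477*P)/2 = -3/2 + (((-80 + C)*(1/(2*P)))*C - 477*P)/2 = -3/2 + (((-80 + C)/(2*P))*C - 477*P)/2 = -3/2 + (C*(-80 + C)/(2*P) - 477*P)/2 = -3/2 + (-477*P + C*(-80 + C)/(2*P))/2 = -3/2 + (-477*P/2 + C*(-80 + C)/(4*P)) = -3/2 - 477*P/2 + C*(-80 + C)/(4*P))
X(128, -369) + a(-386, 692) = sqrt(168 + 128) + (1/4)*((-386)**2 - 954*692**2 - 80*(-386) - 6*692)/692 = sqrt(296) + (1/4)*(1/692)*(148996 - 954*478864 + 30880 - 4152) = 2*sqrt(74) + (1/4)*(1/692)*(148996 - 456836256 + 30880 - 4152) = 2*sqrt(74) + (1/4)*(1/692)*(-456660532) = 2*sqrt(74) - 114165133/692 = -114165133/692 + 2*sqrt(74)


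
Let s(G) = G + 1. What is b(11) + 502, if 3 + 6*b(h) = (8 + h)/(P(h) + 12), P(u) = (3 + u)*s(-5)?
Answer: 132377/264 ≈ 501.43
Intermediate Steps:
s(G) = 1 + G
P(u) = -12 - 4*u (P(u) = (3 + u)*(1 - 5) = (3 + u)*(-4) = -12 - 4*u)
b(h) = -½ - (8 + h)/(24*h) (b(h) = -½ + ((8 + h)/((-12 - 4*h) + 12))/6 = -½ + ((8 + h)/((-4*h)))/6 = -½ + ((8 + h)*(-1/(4*h)))/6 = -½ + (-(8 + h)/(4*h))/6 = -½ - (8 + h)/(24*h))
b(11) + 502 = (1/24)*(-8 - 13*11)/11 + 502 = (1/24)*(1/11)*(-8 - 143) + 502 = (1/24)*(1/11)*(-151) + 502 = -151/264 + 502 = 132377/264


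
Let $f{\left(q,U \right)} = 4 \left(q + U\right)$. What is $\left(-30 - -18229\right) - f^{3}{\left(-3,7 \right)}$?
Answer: $14103$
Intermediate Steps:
$f{\left(q,U \right)} = 4 U + 4 q$ ($f{\left(q,U \right)} = 4 \left(U + q\right) = 4 U + 4 q$)
$\left(-30 - -18229\right) - f^{3}{\left(-3,7 \right)} = \left(-30 - -18229\right) - \left(4 \cdot 7 + 4 \left(-3\right)\right)^{3} = \left(-30 + 18229\right) - \left(28 - 12\right)^{3} = 18199 - 16^{3} = 18199 - 4096 = 14103$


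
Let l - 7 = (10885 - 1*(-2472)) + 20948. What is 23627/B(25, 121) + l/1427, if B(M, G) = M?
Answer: 34573529/35675 ≈ 969.13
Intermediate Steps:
l = 34312 (l = 7 + ((10885 - 1*(-2472)) + 20948) = 7 + ((10885 + 2472) + 20948) = 7 + (13357 + 20948) = 7 + 34305 = 34312)
23627/B(25, 121) + l/1427 = 23627/25 + 34312/1427 = 34573529/35675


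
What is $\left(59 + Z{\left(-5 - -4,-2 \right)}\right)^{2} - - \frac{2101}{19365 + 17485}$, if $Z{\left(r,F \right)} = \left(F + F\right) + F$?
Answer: $\frac{9410341}{3350} \approx 2809.1$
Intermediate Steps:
$Z{\left(r,F \right)} = 3 F$ ($Z{\left(r,F \right)} = 2 F + F = 3 F$)
$\left(59 + Z{\left(-5 - -4,-2 \right)}\right)^{2} - - \frac{2101}{19365 + 17485} = \left(59 + 3 \left(-2\right)\right)^{2} - - \frac{2101}{19365 + 17485} = \left(59 - 6\right)^{2} - - \frac{2101}{36850} = 53^{2} - \left(-2101\right) \frac{1}{36850} = 2809 - - \frac{191}{3350} = 2809 + \frac{191}{3350} = \frac{9410341}{3350}$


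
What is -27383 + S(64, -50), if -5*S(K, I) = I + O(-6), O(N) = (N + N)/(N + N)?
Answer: -136866/5 ≈ -27373.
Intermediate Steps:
O(N) = 1 (O(N) = (2*N)/((2*N)) = (2*N)*(1/(2*N)) = 1)
S(K, I) = -⅕ - I/5 (S(K, I) = -(I + 1)/5 = -(1 + I)/5 = -⅕ - I/5)
-27383 + S(64, -50) = -27383 + (-⅕ - ⅕*(-50)) = -27383 + (-⅕ + 10) = -27383 + 49/5 = -136866/5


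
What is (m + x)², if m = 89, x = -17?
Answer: 5184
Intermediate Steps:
(m + x)² = (89 - 17)² = 72² = 5184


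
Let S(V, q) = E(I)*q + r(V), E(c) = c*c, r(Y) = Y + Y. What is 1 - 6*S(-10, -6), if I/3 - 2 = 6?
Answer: 20857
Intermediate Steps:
r(Y) = 2*Y
I = 24 (I = 6 + 3*6 = 6 + 18 = 24)
E(c) = c²
S(V, q) = 2*V + 576*q (S(V, q) = 24²*q + 2*V = 576*q + 2*V = 2*V + 576*q)
1 - 6*S(-10, -6) = 1 - 6*(2*(-10) + 576*(-6)) = 1 - 6*(-20 - 3456) = 1 - 6*(-3476) = 1 + 20856 = 20857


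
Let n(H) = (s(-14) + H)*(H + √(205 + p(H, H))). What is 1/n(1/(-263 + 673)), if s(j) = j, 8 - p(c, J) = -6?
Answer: 168100/211274966361 - 68921000*√219/211274966361 ≈ -0.0048267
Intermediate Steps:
p(c, J) = 14 (p(c, J) = 8 - 1*(-6) = 8 + 6 = 14)
n(H) = (-14 + H)*(H + √219) (n(H) = (-14 + H)*(H + √(205 + 14)) = (-14 + H)*(H + √219))
1/n(1/(-263 + 673)) = 1/((1/(-263 + 673))² - 14/(-263 + 673) - 14*√219 + √219/(-263 + 673)) = 1/((1/410)² - 14/410 - 14*√219 + √219/410) = 1/((1/410)² - 14*1/410 - 14*√219 + √219/410) = 1/(1/168100 - 7/205 - 14*√219 + √219/410) = 1/(-5739/168100 - 5739*√219/410)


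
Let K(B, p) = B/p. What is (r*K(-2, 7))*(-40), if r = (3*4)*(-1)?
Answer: -960/7 ≈ -137.14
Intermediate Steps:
r = -12 (r = 12*(-1) = -12)
(r*K(-2, 7))*(-40) = -(-24)/7*(-40) = -12*(-2/7)*(-40) = (24/7)*(-40) = -960/7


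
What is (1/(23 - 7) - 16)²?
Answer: 65025/256 ≈ 254.00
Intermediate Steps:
(1/(23 - 7) - 16)² = (1/16 - 16)² = (-255/16)² = 65025/256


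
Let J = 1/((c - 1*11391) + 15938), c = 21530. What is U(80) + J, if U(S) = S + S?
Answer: 4172321/26077 ≈ 160.00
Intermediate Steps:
U(S) = 2*S
J = 1/26077 (J = 1/((21530 - 1*11391) + 15938) = 1/((21530 - 11391) + 15938) = 1/(10139 + 15938) = 1/26077 ≈ 3.8348e-5)
U(80) + J = 2*80 + 1/26077 = 160 + 1/26077 = 4172321/26077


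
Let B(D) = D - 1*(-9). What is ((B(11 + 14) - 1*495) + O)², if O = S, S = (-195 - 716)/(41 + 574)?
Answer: 80898149476/378225 ≈ 2.1389e+5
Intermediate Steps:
B(D) = 9 + D (B(D) = D + 9 = 9 + D)
S = -911/615 ≈ -1.4813
O = -911/615 ≈ -1.4813
((B(11 + 14) - 1*495) + O)² = (((9 + (11 + 14)) - 1*495) - 911/615)² = (((9 + 25) - 495) - 911/615)² = ((34 - 495) - 911/615)² = (-461 - 911/615)² = (-284426/615)² = 80898149476/378225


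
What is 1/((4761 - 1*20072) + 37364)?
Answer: 1/22053 ≈ 4.5345e-5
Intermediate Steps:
1/((4761 - 1*20072) + 37364) = 1/((4761 - 20072) + 37364) = 1/(-15311 + 37364) = 1/22053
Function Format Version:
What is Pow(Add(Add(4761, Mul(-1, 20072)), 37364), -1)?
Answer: Rational(1, 22053) ≈ 4.5345e-5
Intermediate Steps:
Pow(Add(Add(4761, Mul(-1, 20072)), 37364), -1) = Pow(Add(Add(4761, -20072), 37364), -1) = Pow(Add(-15311, 37364), -1) = Pow(22053, -1) = Rational(1, 22053)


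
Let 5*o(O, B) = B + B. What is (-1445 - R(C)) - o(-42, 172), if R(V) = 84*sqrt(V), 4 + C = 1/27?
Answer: -7569/5 - 28*I*sqrt(321)/3 ≈ -1513.8 - 167.22*I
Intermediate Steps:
C = -107/27 (C = -4 + 1/27 = -107/27 ≈ -3.9630)
o(O, B) = 2*B/5 (o(O, B) = (B + B)/5 = (2*B)/5 = 2*B/5)
(-1445 - R(C)) - o(-42, 172) = (-1445 - 84*sqrt(-107/27)) - 2*172/5 = (-1445 - 84*I*sqrt(321)/9) - 1*344/5 = (-1445 - 28*I*sqrt(321)/3) - 344/5 = -7569/5 - 28*I*sqrt(321)/3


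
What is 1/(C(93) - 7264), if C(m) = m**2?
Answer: 1/1385 ≈ 0.00072202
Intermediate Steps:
1/(C(93) - 7264) = 1/(93**2 - 7264) = 1/(8649 - 7264) = 1/1385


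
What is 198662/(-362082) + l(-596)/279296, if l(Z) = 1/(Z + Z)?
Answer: -33069359344433/60272320346112 ≈ -0.54867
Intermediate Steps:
l(Z) = 1/(2*Z)
198662/(-362082) + l(-596)/279296 = 198662/(-362082) + ((½)/(-596))/279296 = 198662*(-1/362082) + ((½)*(-1/596))*(1/279296) = -99331/181041 - 1/1192*1/279296 = -99331/181041 - 1/332920832 = -33069359344433/60272320346112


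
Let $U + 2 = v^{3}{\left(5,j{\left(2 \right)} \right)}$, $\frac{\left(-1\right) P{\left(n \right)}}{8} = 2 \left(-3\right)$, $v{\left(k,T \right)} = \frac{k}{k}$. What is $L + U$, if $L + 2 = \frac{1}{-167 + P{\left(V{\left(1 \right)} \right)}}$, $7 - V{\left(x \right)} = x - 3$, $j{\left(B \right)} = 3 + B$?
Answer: $- \frac{358}{119} \approx -3.0084$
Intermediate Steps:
$v{\left(k,T \right)} = 1$
$V{\left(x \right)} = 10 - x$ ($V{\left(x \right)} = 7 - \left(x - 3\right) = 7 - \left(-3 + x\right) = 10 - x$)
$P{\left(n \right)} = 48$ ($P{\left(n \right)} = - 8 \cdot 2 \left(-3\right) = \left(-8\right) \left(-6\right) = 48$)
$U = -1$ ($U = -2 + 1^{3} = -2 + 1 = -1$)
$L = - \frac{239}{119}$ ($L = -2 + \frac{1}{-167 + 48} = -2 + \frac{1}{-119} = -2 - \frac{1}{119} = - \frac{239}{119} \approx -2.0084$)
$L + U = - \frac{239}{119} - 1 = - \frac{358}{119}$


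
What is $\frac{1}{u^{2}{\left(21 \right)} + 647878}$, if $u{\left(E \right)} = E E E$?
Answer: $\frac{1}{86413999} \approx 1.1572 \cdot 10^{-8}$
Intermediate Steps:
$u{\left(E \right)} = E^{3}$ ($u{\left(E \right)} = E^{2} E = E^{3}$)
$\frac{1}{u^{2}{\left(21 \right)} + 647878} = \frac{1}{\left(21^{3}\right)^{2} + 647878} = \frac{1}{9261^{2} + 647878} = \frac{1}{85766121 + 647878} = \frac{1}{86413999}$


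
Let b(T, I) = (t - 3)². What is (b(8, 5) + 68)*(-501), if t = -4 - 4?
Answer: -94689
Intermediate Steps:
t = -8
b(T, I) = 121 (b(T, I) = (-8 - 3)² = (-11)² = 121)
(b(8, 5) + 68)*(-501) = (121 + 68)*(-501) = 189*(-501) = -94689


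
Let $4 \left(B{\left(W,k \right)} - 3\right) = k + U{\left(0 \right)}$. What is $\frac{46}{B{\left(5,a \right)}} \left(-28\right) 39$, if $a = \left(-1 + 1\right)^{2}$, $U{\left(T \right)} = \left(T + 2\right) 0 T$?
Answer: $-16744$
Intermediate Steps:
$U{\left(T \right)} = 0$ ($U{\left(T \right)} = \left(2 + T\right) 0 = 0$)
$a = 0$ ($a = 0^{2} = 0$)
$B{\left(W,k \right)} = 3 + \frac{k}{4}$ ($B{\left(W,k \right)} = 3 + \frac{k + 0}{4} = 3 + \frac{k}{4}$)
$\frac{46}{B{\left(5,a \right)}} \left(-28\right) 39 = \frac{46}{3 + \frac{1}{4} \cdot 0} \left(-28\right) 39 = \frac{46}{3 + 0} \left(-28\right) 39 = \frac{46}{3} \left(-28\right) 39 = \left(- \frac{1288}{3}\right) 39 = -16744$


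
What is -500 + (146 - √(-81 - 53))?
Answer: -354 - I*√134 ≈ -354.0 - 11.576*I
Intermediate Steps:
-500 + (146 - √(-81 - 53)) = -500 + (146 - √(-134)) = -500 + (146 - I*√134) = -354 - I*√134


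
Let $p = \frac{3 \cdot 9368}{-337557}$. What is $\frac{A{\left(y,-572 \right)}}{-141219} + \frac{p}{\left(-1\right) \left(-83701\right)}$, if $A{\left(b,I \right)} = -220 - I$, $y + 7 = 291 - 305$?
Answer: $- \frac{3316442331880}{1329993879146361} \approx -0.0024936$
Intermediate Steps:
$y = -21$ ($y = -7 + \left(291 - 305\right) = -7 - 14 = -21$)
$p = - \frac{9368}{112519}$ ($p = 28104 \left(- \frac{1}{337557}\right) = - \frac{9368}{112519} \approx -0.083257$)
$\frac{A{\left(y,-572 \right)}}{-141219} + \frac{p}{\left(-1\right) \left(-83701\right)} = \frac{-220 - -572}{-141219} - \frac{9368}{112519 \left(\left(-1\right) \left(-83701\right)\right)} = \left(-220 + 572\right) \left(- \frac{1}{141219}\right) - \frac{9368}{112519 \cdot 83701} = 352 \left(- \frac{1}{141219}\right) - \frac{9368}{9417952819} = - \frac{352}{141219} - \frac{9368}{9417952819} = - \frac{3316442331880}{1329993879146361}$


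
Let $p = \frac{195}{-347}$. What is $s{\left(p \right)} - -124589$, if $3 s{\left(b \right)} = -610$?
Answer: $\frac{373157}{3} \approx 1.2439 \cdot 10^{5}$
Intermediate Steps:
$p = - \frac{195}{347}$ ($p = 195 \left(- \frac{1}{347}\right) = - \frac{195}{347} \approx -0.56196$)
$s{\left(b \right)} = - \frac{610}{3}$ ($s{\left(b \right)} = \frac{1}{3} \left(-610\right) = - \frac{610}{3}$)
$s{\left(p \right)} - -124589 = - \frac{610}{3} - -124589 = - \frac{610}{3} + 124589 = \frac{373157}{3}$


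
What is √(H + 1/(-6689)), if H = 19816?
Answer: √886621752647/6689 ≈ 140.77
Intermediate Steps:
√(H + 1/(-6689)) = √(19816 + 1/(-6689)) = √(19816 - 1/6689) = √(132549223/6689) = √886621752647/6689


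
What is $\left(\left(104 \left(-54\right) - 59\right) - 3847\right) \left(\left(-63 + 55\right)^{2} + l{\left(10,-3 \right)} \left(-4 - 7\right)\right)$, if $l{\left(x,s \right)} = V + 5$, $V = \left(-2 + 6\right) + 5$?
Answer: $856980$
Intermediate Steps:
$V = 9$ ($V = 4 + 5 = 9$)
$l{\left(x,s \right)} = 14$ ($l{\left(x,s \right)} = 9 + 5 = 14$)
$\left(\left(104 \left(-54\right) - 59\right) - 3847\right) \left(\left(-63 + 55\right)^{2} + l{\left(10,-3 \right)} \left(-4 - 7\right)\right) = \left(\left(104 \left(-54\right) - 59\right) - 3847\right) \left(\left(-63 + 55\right)^{2} + 14 \left(-4 - 7\right)\right) = \left(\left(-5616 - 59\right) - 3847\right) \left(\left(-8\right)^{2} + 14 \left(-11\right)\right) = \left(-5675 - 3847\right) \left(64 - 154\right) = \left(-9522\right) \left(-90\right) = 856980$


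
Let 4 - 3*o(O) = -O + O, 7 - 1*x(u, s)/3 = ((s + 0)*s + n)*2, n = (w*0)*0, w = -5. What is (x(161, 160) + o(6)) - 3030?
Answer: -469823/3 ≈ -1.5661e+5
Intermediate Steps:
n = 0 (n = -5*0*0 = 0*0 = 0)
x(u, s) = 21 - 6*s² (x(u, s) = 21 - 3*((s + 0)*s + 0)*2 = 21 - 3*(s*s + 0)*2 = 21 - 3*(s² + 0)*2 = 21 - 3*s²*2 = 21 - 6*s²)
o(O) = 4/3 (o(O) = 4/3 - (-O + O)/3 = 4/3 - ⅓*0 = 4/3 + 0 = 4/3)
(x(161, 160) + o(6)) - 3030 = ((21 - 6*160²) + 4/3) - 3030 = ((21 - 6*25600) + 4/3) - 3030 = ((21 - 153600) + 4/3) - 3030 = (-153579 + 4/3) - 3030 = -460733/3 - 3030 = -469823/3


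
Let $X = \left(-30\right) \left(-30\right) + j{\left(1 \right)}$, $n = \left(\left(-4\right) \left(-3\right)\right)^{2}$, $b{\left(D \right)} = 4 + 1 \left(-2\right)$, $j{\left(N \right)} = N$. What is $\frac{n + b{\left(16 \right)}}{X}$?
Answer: $\frac{146}{901} \approx 0.16204$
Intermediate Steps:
$b{\left(D \right)} = 2$ ($b{\left(D \right)} = 4 - 2 = 2$)
$n = 144$ ($n = 12^{2} = 144$)
$X = 901$ ($X = \left(-30\right) \left(-30\right) + 1 = 900 + 1 = 901$)
$\frac{n + b{\left(16 \right)}}{X} = \frac{144 + 2}{901} = 146 \cdot \frac{1}{901} = \frac{146}{901}$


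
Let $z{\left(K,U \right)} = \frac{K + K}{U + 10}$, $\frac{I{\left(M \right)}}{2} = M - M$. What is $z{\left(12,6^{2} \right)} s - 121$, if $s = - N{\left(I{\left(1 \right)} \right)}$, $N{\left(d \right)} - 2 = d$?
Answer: $- \frac{2807}{23} \approx -122.04$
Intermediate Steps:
$I{\left(M \right)} = 0$ ($I{\left(M \right)} = 2 \left(M - M\right) = 2 \cdot 0 = 0$)
$N{\left(d \right)} = 2 + d$
$s = -2$ ($s = - (2 + 0) = \left(-1\right) 2 = -2$)
$z{\left(K,U \right)} = \frac{2 K}{10 + U}$
$z{\left(12,6^{2} \right)} s - 121 = 2 \cdot 12 \frac{1}{10 + 6^{2}} \left(-2\right) - 121 = 2 \cdot 12 \frac{1}{10 + 36} \left(-2\right) - 121 = 2 \cdot 12 \cdot \frac{1}{46} \left(-2\right) - 121 = \frac{12}{23} \left(-2\right) - 121 = - \frac{24}{23} - 121 = - \frac{2807}{23}$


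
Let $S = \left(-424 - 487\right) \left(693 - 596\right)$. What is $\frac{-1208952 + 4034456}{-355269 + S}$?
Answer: $- \frac{706376}{110909} \approx -6.369$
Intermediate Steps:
$S = -88367$ ($S = \left(-911\right) 97 = -88367$)
$\frac{-1208952 + 4034456}{-355269 + S} = \frac{-1208952 + 4034456}{-355269 - 88367} = \frac{2825504}{-443636} = 2825504 \left(- \frac{1}{443636}\right) = - \frac{706376}{110909}$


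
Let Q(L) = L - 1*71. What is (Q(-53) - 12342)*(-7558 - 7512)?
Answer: 187862620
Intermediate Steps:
Q(L) = -71 + L (Q(L) = L - 71 = -71 + L)
(Q(-53) - 12342)*(-7558 - 7512) = ((-71 - 53) - 12342)*(-7558 - 7512) = (-124 - 12342)*(-15070) = -12466*(-15070) = 187862620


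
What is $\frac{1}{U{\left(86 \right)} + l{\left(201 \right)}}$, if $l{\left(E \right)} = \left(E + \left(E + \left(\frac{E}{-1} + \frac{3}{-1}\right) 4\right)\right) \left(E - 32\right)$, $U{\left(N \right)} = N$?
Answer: $- \frac{1}{69880} \approx -1.431 \cdot 10^{-5}$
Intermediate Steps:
$l{\left(E \right)} = \left(-32 + E\right) \left(-12 - 2 E\right)$ ($l{\left(E \right)} = \left(E + \left(E + \left(E \left(-1\right) + 3 \left(-1\right)\right) 4\right)\right) \left(-32 + E\right) = \left(E + \left(E + \left(- E - 3\right) 4\right)\right) \left(-32 + E\right) = \left(E + \left(E + \left(-3 - E\right) 4\right)\right) \left(-32 + E\right) = \left(E - \left(12 + 3 E\right)\right) \left(-32 + E\right) = \left(-12 - 2 E\right) \left(-32 + E\right) = \left(-32 + E\right) \left(-12 - 2 E\right)$)
$\frac{1}{U{\left(86 \right)} + l{\left(201 \right)}} = \frac{1}{86 + \left(384 - 2 \cdot 201^{2} + 52 \cdot 201\right)} = \frac{1}{86 + \left(384 - 80802 + 10452\right)} = \frac{1}{86 - 69966} = \frac{1}{-69880} = - \frac{1}{69880}$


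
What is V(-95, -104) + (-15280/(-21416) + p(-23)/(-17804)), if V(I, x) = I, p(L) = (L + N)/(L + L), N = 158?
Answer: -206715295125/2192420168 ≈ -94.286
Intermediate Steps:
p(L) = (158 + L)/(2*L) (p(L) = (L + 158)/(L + L) = (158 + L)/((2*L)) = (158 + L)*(1/(2*L)) = (158 + L)/(2*L))
V(-95, -104) + (-15280/(-21416) + p(-23)/(-17804)) = -95 + (-15280/(-21416) + ((½)*(158 - 23)/(-23))/(-17804)) = -95 + (-15280*(-1/21416) + ((½)*(-1/23)*135)*(-1/17804)) = -95 + (1910/2677 - 135/46*(-1/17804)) = -95 + (1910/2677 + 135/818984) = -95 + 1564620835/2192420168 = -206715295125/2192420168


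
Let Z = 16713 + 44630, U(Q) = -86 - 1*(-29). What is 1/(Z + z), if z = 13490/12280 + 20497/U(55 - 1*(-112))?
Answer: 69996/4268671205 ≈ 1.6398e-5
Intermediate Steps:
U(Q) = -57 (U(Q) = -86 + 29 = -57)
Z = 61343
z = -25093423/69996 (z = 13490/12280 + 20497/(-57) = 13490*(1/12280) + 20497*(-1/57) = 1349/1228 - 20497/57 = -25093423/69996 ≈ -358.50)
1/(Z + z) = 1/(61343 - 25093423/69996) = 1/(4268671205/69996) = 69996/4268671205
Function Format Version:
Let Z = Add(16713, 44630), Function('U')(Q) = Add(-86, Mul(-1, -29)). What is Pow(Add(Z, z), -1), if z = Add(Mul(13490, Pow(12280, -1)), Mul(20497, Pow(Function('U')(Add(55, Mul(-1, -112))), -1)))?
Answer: Rational(69996, 4268671205) ≈ 1.6398e-5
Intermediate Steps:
Function('U')(Q) = -57 (Function('U')(Q) = Add(-86, 29) = -57)
Z = 61343
z = Rational(-25093423, 69996) (z = Add(Mul(13490, Pow(12280, -1)), Mul(20497, Pow(-57, -1))) = Add(Mul(13490, Rational(1, 12280)), Mul(20497, Rational(-1, 57))) = Add(Rational(1349, 1228), Rational(-20497, 57)) = Rational(-25093423, 69996) ≈ -358.50)
Pow(Add(Z, z), -1) = Pow(Add(61343, Rational(-25093423, 69996)), -1) = Pow(Rational(4268671205, 69996), -1) = Rational(69996, 4268671205)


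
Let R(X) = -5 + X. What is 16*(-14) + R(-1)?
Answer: -230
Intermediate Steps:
16*(-14) + R(-1) = 16*(-14) + (-5 - 1) = -224 - 6 = -230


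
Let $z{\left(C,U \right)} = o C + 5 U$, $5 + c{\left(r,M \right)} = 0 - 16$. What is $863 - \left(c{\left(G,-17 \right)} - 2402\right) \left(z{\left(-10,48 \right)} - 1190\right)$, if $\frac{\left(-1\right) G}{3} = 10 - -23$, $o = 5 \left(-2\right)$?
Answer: $-2058687$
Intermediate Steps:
$o = -10$
$G = -99$ ($G = - 3 \left(10 - -23\right) = - 3 \left(10 + 23\right) = \left(-3\right) 33 = -99$)
$c{\left(r,M \right)} = -21$ ($c{\left(r,M \right)} = -5 + \left(0 - 16\right) = -5 - 16 = -21$)
$z{\left(C,U \right)} = - 10 C + 5 U$
$863 - \left(c{\left(G,-17 \right)} - 2402\right) \left(z{\left(-10,48 \right)} - 1190\right) = 863 - \left(-21 - 2402\right) \left(\left(\left(-10\right) \left(-10\right) + 5 \cdot 48\right) - 1190\right) = 863 - - 2423 \left(\left(100 + 240\right) - 1190\right) = 863 - - 2423 \left(340 - 1190\right) = 863 - \left(-2423\right) \left(-850\right) = 863 - 2059550 = -2058687$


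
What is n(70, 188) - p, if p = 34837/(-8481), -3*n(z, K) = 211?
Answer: -17020/257 ≈ -66.226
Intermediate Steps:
n(z, K) = -211/3 (n(z, K) = -⅓*211 = -211/3)
p = -3167/771 (p = 34837*(-1/8481) = -3167/771 ≈ -4.1077)
n(70, 188) - p = -211/3 - 1*(-3167/771) = -211/3 + 3167/771 = -17020/257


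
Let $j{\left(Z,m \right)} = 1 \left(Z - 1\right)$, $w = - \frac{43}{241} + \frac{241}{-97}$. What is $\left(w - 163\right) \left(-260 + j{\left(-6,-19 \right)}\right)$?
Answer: $\frac{1034011701}{23377} \approx 44232.0$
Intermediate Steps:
$w = - \frac{62252}{23377}$ ($w = \left(-43\right) \frac{1}{241} + 241 \left(- \frac{1}{97}\right) = - \frac{43}{241} - \frac{241}{97} = - \frac{62252}{23377} \approx -2.663$)
$j{\left(Z,m \right)} = -1 + Z$ ($j{\left(Z,m \right)} = 1 \left(-1 + Z\right) = -1 + Z$)
$\left(w - 163\right) \left(-260 + j{\left(-6,-19 \right)}\right) = \left(- \frac{62252}{23377} - 163\right) \left(-260 - 7\right) = - \frac{3872703 \left(-260 - 7\right)}{23377} = \left(- \frac{3872703}{23377}\right) \left(-267\right) = \frac{1034011701}{23377}$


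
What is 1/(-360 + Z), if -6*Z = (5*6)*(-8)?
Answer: -1/320 ≈ -0.0031250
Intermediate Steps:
Z = 40 (Z = -5*6*(-8)/6 = -5*(-8) = -1/6*(-240) = 40)
1/(-360 + Z) = 1/(-360 + 40) = 1/(-320) = -1/320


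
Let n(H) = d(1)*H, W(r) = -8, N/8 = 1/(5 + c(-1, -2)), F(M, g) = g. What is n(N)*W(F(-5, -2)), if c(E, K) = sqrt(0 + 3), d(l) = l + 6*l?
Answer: -1120/11 + 224*sqrt(3)/11 ≈ -66.547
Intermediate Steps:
d(l) = 7*l
c(E, K) = sqrt(3)
N = 8/(5 + sqrt(3)) ≈ 1.1883
n(H) = 7*H (n(H) = (7*1)*H = 7*H)
n(N)*W(F(-5, -2)) = (7*(20/11 - 4*sqrt(3)/11))*(-8) = (140/11 - 28*sqrt(3)/11)*(-8) = -1120/11 + 224*sqrt(3)/11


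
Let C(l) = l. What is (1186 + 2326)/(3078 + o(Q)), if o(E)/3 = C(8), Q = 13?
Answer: 1756/1551 ≈ 1.1322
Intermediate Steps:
o(E) = 24 (o(E) = 3*8 = 24)
(1186 + 2326)/(3078 + o(Q)) = (1186 + 2326)/(3078 + 24) = 3512/3102 = 3512*(1/3102) = 1756/1551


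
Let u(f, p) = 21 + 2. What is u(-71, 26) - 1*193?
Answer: -170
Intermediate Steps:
u(f, p) = 23
u(-71, 26) - 1*193 = 23 - 1*193 = 23 - 193 = -170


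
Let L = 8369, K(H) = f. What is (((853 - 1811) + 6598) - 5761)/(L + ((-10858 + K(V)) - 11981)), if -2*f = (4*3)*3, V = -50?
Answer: 121/14488 ≈ 0.0083517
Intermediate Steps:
f = -18 (f = -4*3*3/2 = -6*3 = -1/2*36 = -18)
K(H) = -18
(((853 - 1811) + 6598) - 5761)/(L + ((-10858 + K(V)) - 11981)) = (((853 - 1811) + 6598) - 5761)/(8369 + ((-10858 - 18) - 11981)) = ((-958 + 6598) - 5761)/(8369 + (-10876 - 11981)) = (5640 - 5761)/(8369 - 22857) = -121/(-14488) = -121*(-1/14488) = 121/14488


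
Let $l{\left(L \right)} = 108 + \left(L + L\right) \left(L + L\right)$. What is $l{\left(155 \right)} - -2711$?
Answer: $98919$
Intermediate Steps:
$l{\left(L \right)} = 108 + 4 L^{2}$ ($l{\left(L \right)} = 108 + 2 L 2 L = 108 + 4 L^{2}$)
$l{\left(155 \right)} - -2711 = \left(108 + 4 \cdot 155^{2}\right) - -2711 = \left(108 + 4 \cdot 24025\right) + 2711 = \left(108 + 96100\right) + 2711 = 96208 + 2711 = 98919$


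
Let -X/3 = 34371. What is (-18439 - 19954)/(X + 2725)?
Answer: 38393/100388 ≈ 0.38245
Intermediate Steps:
X = -103113 (X = -3*34371 = -103113)
(-18439 - 19954)/(X + 2725) = (-18439 - 19954)/(-103113 + 2725) = -38393/(-100388) = -38393*(-1/100388) = 38393/100388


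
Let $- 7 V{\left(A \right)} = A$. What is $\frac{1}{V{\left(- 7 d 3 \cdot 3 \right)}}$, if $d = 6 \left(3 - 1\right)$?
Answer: $\frac{1}{108} \approx 0.0092593$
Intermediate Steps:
$d = 12$ ($d = 6 \cdot 2 = 12$)
$V{\left(A \right)} = - \frac{A}{7}$
$\frac{1}{V{\left(- 7 d 3 \cdot 3 \right)}} = \frac{1}{\left(- \frac{1}{7}\right) \left(-7\right) 12 \cdot 3 \cdot 3} = \frac{1}{\left(- \frac{1}{7}\right) \left(\left(-84\right) 9\right)} = \frac{1}{\left(- \frac{1}{7}\right) \left(-756\right)} = \frac{1}{108}$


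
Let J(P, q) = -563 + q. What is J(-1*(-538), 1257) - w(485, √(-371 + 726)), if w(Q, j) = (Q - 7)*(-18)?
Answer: 9298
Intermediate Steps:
w(Q, j) = 126 - 18*Q (w(Q, j) = (-7 + Q)*(-18) = 126 - 18*Q)
J(-1*(-538), 1257) - w(485, √(-371 + 726)) = (-563 + 1257) - (126 - 18*485) = 694 - (126 - 8730) = 694 - 1*(-8604) = 694 + 8604 = 9298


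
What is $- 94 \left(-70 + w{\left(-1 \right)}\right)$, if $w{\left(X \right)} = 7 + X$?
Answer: $6016$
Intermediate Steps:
$- 94 \left(-70 + w{\left(-1 \right)}\right) = - 94 \left(-70 + \left(7 - 1\right)\right) = - 94 \left(-70 + 6\right) = \left(-94\right) \left(-64\right) = 6016$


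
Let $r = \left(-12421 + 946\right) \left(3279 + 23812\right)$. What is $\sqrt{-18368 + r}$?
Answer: $i \sqrt{310887593} \approx 17632.0 i$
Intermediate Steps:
$r = -310869225$ ($r = \left(-11475\right) 27091 = -310869225$)
$\sqrt{-18368 + r} = \sqrt{-18368 - 310869225} = \sqrt{-310887593} = i \sqrt{310887593}$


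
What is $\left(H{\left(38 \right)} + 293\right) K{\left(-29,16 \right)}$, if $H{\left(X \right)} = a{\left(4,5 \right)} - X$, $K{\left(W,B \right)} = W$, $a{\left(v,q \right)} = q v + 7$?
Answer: $-8178$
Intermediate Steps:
$a{\left(v,q \right)} = 7 + q v$
$H{\left(X \right)} = 27 - X$ ($H{\left(X \right)} = \left(7 + 5 \cdot 4\right) - X = \left(7 + 20\right) - X = 27 - X$)
$\left(H{\left(38 \right)} + 293\right) K{\left(-29,16 \right)} = \left(\left(27 - 38\right) + 293\right) \left(-29\right) = \left(-11 + 293\right) \left(-29\right) = 282 \left(-29\right) = -8178$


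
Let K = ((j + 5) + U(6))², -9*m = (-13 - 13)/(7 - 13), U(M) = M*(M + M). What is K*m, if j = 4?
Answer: -3159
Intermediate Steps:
U(M) = 2*M² (U(M) = M*(2*M) = 2*M²)
m = -13/27 (m = -(-13 - 13)/(9*(7 - 13)) = -(-26)/(9*(-6)) = -(-26)*(-1)/(9*6) = -⅑*13/3 = -13/27 ≈ -0.48148)
K = 6561 (K = ((4 + 5) + 2*6²)² = (9 + 2*36)² = (9 + 72)² = 81² = 6561)
K*m = 6561*(-13/27) = -3159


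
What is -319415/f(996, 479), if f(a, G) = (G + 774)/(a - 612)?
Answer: -122655360/1253 ≈ -97889.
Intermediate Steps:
f(a, G) = (774 + G)/(-612 + a)
-319415/f(996, 479) = -319415*(-612 + 996)/(774 + 479) = -319415/(1253/384) = -319415/((1/384)*1253) = -319415/1253/384 = -319415*384/1253 = -122655360/1253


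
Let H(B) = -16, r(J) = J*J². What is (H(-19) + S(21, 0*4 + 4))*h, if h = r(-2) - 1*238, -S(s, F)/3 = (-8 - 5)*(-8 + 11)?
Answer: -24846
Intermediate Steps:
r(J) = J³
S(s, F) = 117 (S(s, F) = -3*(-8 - 5)*(-8 + 11) = -(-39)*3 = -3*(-39) = 117)
h = -246 (h = (-2)³ - 1*238 = -8 - 238 = -246)
(H(-19) + S(21, 0*4 + 4))*h = (-16 + 117)*(-246) = 101*(-246) = -24846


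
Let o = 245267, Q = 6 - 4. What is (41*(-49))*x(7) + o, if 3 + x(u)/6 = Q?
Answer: 257321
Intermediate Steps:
Q = 2
x(u) = -6 (x(u) = -18 + 6*2 = -18 + 12 = -6)
(41*(-49))*x(7) + o = (41*(-49))*(-6) + 245267 = -2009*(-6) + 245267 = 12054 + 245267 = 257321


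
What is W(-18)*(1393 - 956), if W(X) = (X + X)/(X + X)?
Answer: 437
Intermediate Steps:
W(X) = 1 (W(X) = (2*X)/((2*X)) = (2*X)*(1/(2*X)) = 1)
W(-18)*(1393 - 956) = 1*(1393 - 956) = 1*437 = 437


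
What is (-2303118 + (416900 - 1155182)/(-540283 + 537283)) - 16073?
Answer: -1159472453/500 ≈ -2.3189e+6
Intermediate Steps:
(-2303118 + (416900 - 1155182)/(-540283 + 537283)) - 16073 = (-2303118 - 738282/(-3000)) - 16073 = (-2303118 - 738282*(-1/3000)) - 16073 = (-2303118 + 123047/500) - 16073 = -1151435953/500 - 16073 = -1159472453/500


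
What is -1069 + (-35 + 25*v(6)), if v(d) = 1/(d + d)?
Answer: -13223/12 ≈ -1101.9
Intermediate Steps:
v(d) = 1/(2*d)
-1069 + (-35 + 25*v(6)) = -1069 + (-35 + 25*((½)/6)) = -1069 + (-35 + 25*((½)*(⅙))) = -1069 + (-35 + 25*(1/12)) = -1069 + (-35 + 25/12) = -1069 - 395/12 = -13223/12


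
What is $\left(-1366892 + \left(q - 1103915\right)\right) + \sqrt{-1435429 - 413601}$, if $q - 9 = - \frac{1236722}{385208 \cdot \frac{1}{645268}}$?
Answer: $- \frac{218723535935}{48151} + i \sqrt{1849030} \approx -4.5424 \cdot 10^{6} + 1359.8 i$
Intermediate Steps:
$q = - \frac{99751708078}{48151}$ ($q = 9 - \frac{1236722}{385208 \cdot \frac{1}{645268}} = 9 - \frac{1236722}{\frac{96302}{161317}} = 9 - \frac{99752141437}{48151} = - \frac{99751708078}{48151} \approx -2.0716 \cdot 10^{6}$)
$\left(-1366892 + \left(q - 1103915\right)\right) + \sqrt{-1435429 - 413601} = \left(-1366892 - \frac{152906319243}{48151}\right) + \sqrt{-1435429 - 413601} = \left(-1366892 - \frac{152906319243}{48151}\right) + \sqrt{-1849030} = - \frac{218723535935}{48151} + i \sqrt{1849030}$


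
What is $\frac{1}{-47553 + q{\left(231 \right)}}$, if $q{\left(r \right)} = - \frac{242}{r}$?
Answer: $- \frac{21}{998635} \approx -2.1029 \cdot 10^{-5}$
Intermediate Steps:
$\frac{1}{-47553 + q{\left(231 \right)}} = \frac{1}{-47553 - \frac{242}{231}} = \frac{1}{-47553 - \frac{22}{21}} = \frac{1}{- \frac{998635}{21}} = - \frac{21}{998635}$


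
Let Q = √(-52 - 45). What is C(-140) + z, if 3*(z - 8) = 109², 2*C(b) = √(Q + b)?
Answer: 11905/3 + √(-140 + I*√97)/2 ≈ 3968.5 + 5.9197*I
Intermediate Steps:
Q = I*√97 (Q = √(-97) = I*√97 ≈ 9.8489*I)
C(b) = √(b + I*√97)/2 (C(b) = √(I*√97 + b)/2 = √(b + I*√97)/2)
z = 11905/3 (z = 8 + (⅓)*109² = 8 + (⅓)*11881 = 8 + 11881/3 = 11905/3 ≈ 3968.3)
C(-140) + z = √(-140 + I*√97)/2 + 11905/3 = 11905/3 + √(-140 + I*√97)/2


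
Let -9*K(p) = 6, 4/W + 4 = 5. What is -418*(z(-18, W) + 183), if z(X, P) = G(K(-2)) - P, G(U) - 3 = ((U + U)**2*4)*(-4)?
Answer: -577676/9 ≈ -64186.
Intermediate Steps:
W = 4 (W = 4/(-4 + 5) = 4/1 = 4*1 = 4)
K(p) = -2/3 (K(p) = -1/9*6 = -2/3)
G(U) = 3 - 64*U**2 (G(U) = 3 + ((U + U)**2*4)*(-4) = 3 + ((2*U)**2*4)*(-4) = 3 + ((4*U**2)*4)*(-4) = 3 + (16*U**2)*(-4) = 3 - 64*U**2)
z(X, P) = -229/9 - P (z(X, P) = (3 - 64*(-2/3)**2) - P = (3 - 64*4/9) - P = (3 - 256/9) - P = -229/9 - P)
-418*(z(-18, W) + 183) = -418*((-229/9 - 1*4) + 183) = -418*((-229/9 - 4) + 183) = -418*(-265/9 + 183) = -418*1382/9 = -577676/9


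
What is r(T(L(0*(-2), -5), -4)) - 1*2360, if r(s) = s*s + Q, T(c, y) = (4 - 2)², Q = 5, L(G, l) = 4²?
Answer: -2339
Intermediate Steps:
L(G, l) = 16
T(c, y) = 4 (T(c, y) = 2² = 4)
r(s) = 5 + s² (r(s) = s*s + 5 = s² + 5 = 5 + s²)
r(T(L(0*(-2), -5), -4)) - 1*2360 = (5 + 4²) - 1*2360 = (5 + 16) - 2360 = 21 - 2360 = -2339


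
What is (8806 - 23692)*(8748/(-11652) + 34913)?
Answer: -504632333484/971 ≈ -5.1970e+8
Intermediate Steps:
(8806 - 23692)*(8748/(-11652) + 34913) = -14886*(8748*(-1/11652) + 34913) = -14886*(-729/971 + 34913) = -14886*33899794/971 = -504632333484/971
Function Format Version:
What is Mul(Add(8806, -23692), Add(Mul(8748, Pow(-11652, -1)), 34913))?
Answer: Rational(-504632333484, 971) ≈ -5.1970e+8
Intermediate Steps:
Mul(Add(8806, -23692), Add(Mul(8748, Pow(-11652, -1)), 34913)) = Mul(-14886, Add(Mul(8748, Rational(-1, 11652)), 34913)) = Mul(-14886, Add(Rational(-729, 971), 34913)) = Mul(-14886, Rational(33899794, 971)) = Rational(-504632333484, 971)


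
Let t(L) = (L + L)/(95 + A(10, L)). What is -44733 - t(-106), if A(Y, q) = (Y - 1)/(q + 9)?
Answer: -205895717/4603 ≈ -44731.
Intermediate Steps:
A(Y, q) = (-1 + Y)/(9 + q)
t(L) = 2*L/(95 + 9/(9 + L)) (t(L) = (L + L)/(95 + (-1 + 10)/(9 + L)) = (2*L)/(95 + 9/(9 + L)) = 2*L/(95 + 9/(9 + L)))
-44733 - t(-106) = -44733 - 2*(-106)*(9 - 106)/(864 + 95*(-106)) = -44733 - 2*(-106)*(-97)/(864 - 10070) = -44733 - 2*(-106)*(-97)/(-9206) = -44733 - 2*(-106)*(-1)*(-97)/9206 = -44733 - 1*(-10282/4603) = -44733 + 10282/4603 = -205895717/4603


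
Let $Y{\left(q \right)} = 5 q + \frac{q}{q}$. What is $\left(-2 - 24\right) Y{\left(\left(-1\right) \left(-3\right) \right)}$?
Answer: $-416$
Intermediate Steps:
$Y{\left(q \right)} = 1 + 5 q$ ($Y{\left(q \right)} = 5 q + 1 = 1 + 5 q$)
$\left(-2 - 24\right) Y{\left(\left(-1\right) \left(-3\right) \right)} = \left(-2 - 24\right) \left(1 + 5 \left(\left(-1\right) \left(-3\right)\right)\right) = \left(-2 - 24\right) \left(1 + 5 \cdot 3\right) = - 26 \left(1 + 15\right) = \left(-26\right) 16 = -416$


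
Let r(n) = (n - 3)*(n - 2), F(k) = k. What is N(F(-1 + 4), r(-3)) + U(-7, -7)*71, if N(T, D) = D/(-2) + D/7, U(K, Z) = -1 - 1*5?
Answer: -3057/7 ≈ -436.71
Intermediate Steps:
U(K, Z) = -6 (U(K, Z) = -1 - 5 = -6)
r(n) = (-3 + n)*(-2 + n)
N(T, D) = -5*D/14 (N(T, D) = D*(-½) + D*(⅐) = -D/2 + D/7 = -5*D/14)
N(F(-1 + 4), r(-3)) + U(-7, -7)*71 = -5*(6 + (-3)² - 5*(-3))/14 - 6*71 = -5*(6 + 9 + 15)/14 - 426 = -5/14*30 - 426 = -75/7 - 426 = -3057/7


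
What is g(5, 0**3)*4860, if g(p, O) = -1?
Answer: -4860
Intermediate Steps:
g(5, 0**3)*4860 = -1*4860 = -4860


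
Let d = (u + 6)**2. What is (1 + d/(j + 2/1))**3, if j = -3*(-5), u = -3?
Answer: 17576/4913 ≈ 3.5774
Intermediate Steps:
d = 9 (d = (-3 + 6)**2 = 3**2 = 9)
j = 15
(1 + d/(j + 2/1))**3 = (1 + 9/(15 + 2/1))**3 = (1 + 9/(15 + 2*1))**3 = (1 + 9/(15 + 2))**3 = (1 + 9/17)**3 = (26/17)**3 = 17576/4913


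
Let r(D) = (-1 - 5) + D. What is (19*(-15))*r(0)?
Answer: 1710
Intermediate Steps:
r(D) = -6 + D
(19*(-15))*r(0) = (19*(-15))*(-6 + 0) = -285*(-6) = 1710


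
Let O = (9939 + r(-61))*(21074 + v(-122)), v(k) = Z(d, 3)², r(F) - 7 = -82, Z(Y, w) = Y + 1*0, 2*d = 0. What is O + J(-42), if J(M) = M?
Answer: 207873894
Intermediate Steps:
d = 0 (d = (½)*0 = 0)
Z(Y, w) = Y (Z(Y, w) = Y + 0 = Y)
r(F) = -75 (r(F) = 7 - 82 = -75)
v(k) = 0 (v(k) = 0² = 0)
O = 207873936 (O = (9939 - 75)*(21074 + 0) = 9864*21074 = 207873936)
O + J(-42) = 207873936 - 42 = 207873894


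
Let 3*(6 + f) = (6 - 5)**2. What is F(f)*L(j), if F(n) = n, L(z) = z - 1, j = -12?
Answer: 221/3 ≈ 73.667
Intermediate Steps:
L(z) = -1 + z
f = -17/3 (f = -6 + (6 - 5)**2/3 = -6 + (1/3)*1**2 = -6 + (1/3)*1 = -6 + 1/3 = -17/3 ≈ -5.6667)
F(f)*L(j) = -17*(-1 - 12)/3 = -17/3*(-13) = 221/3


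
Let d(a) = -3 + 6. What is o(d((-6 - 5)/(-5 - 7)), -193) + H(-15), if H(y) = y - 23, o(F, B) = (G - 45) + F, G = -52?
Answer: -132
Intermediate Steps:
d(a) = 3
o(F, B) = -97 + F (o(F, B) = (-52 - 45) + F = -97 + F)
H(y) = -23 + y
o(d((-6 - 5)/(-5 - 7)), -193) + H(-15) = (-97 + 3) + (-23 - 15) = -94 - 38 = -132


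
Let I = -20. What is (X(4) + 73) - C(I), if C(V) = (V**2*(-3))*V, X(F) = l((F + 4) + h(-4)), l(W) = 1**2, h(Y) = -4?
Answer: -23926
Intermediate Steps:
l(W) = 1
X(F) = 1
C(V) = -3*V**3 (C(V) = (-3*V**2)*V = -3*V**3)
(X(4) + 73) - C(I) = (1 + 73) - (-3)*(-20)**3 = 74 - (-3)*(-8000) = 74 - 1*24000 = 74 - 24000 = -23926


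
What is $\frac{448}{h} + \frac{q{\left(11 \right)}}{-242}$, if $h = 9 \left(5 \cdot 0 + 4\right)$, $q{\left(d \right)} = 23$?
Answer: $\frac{26897}{2178} \approx 12.349$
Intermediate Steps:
$h = 36$ ($h = 9 \left(0 + 4\right) = 9 \cdot 4 = 36$)
$\frac{448}{h} + \frac{q{\left(11 \right)}}{-242} = \frac{448}{36} + \frac{23}{-242} = 448 \cdot \frac{1}{36} + 23 \left(- \frac{1}{242}\right) = \frac{112}{9} - \frac{23}{242} = \frac{26897}{2178}$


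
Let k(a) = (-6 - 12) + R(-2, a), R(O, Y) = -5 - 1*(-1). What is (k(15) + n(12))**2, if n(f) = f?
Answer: 100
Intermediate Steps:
R(O, Y) = -4 (R(O, Y) = -5 + 1 = -4)
k(a) = -22 (k(a) = (-6 - 12) - 4 = -18 - 4 = -22)
(k(15) + n(12))**2 = (-22 + 12)**2 = (-10)**2 = 100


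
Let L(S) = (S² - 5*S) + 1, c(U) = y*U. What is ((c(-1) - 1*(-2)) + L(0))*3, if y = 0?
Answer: 9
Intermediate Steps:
c(U) = 0 (c(U) = 0*U = 0)
L(S) = 1 + S² - 5*S
((c(-1) - 1*(-2)) + L(0))*3 = ((0 - 1*(-2)) + (1 + 0² - 5*0))*3 = ((0 + 2) + (1 + 0 + 0))*3 = (2 + 1)*3 = 3*3 = 9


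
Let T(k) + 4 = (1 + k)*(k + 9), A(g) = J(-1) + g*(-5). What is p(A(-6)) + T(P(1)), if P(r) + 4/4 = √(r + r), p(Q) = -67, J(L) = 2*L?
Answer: -69 + 8*√2 ≈ -57.686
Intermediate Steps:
A(g) = -2 - 5*g (A(g) = 2*(-1) + g*(-5) = -2 - 5*g)
P(r) = -1 + √2*√r (P(r) = -1 + √(r + r) = -1 + √(2*r) = -1 + √2*√r)
T(k) = -4 + (1 + k)*(9 + k) (T(k) = -4 + (1 + k)*(k + 9) = -4 + (1 + k)*(9 + k))
p(A(-6)) + T(P(1)) = -67 + (5 + (-1 + √2*√1)² + 10*(-1 + √2*√1)) = -67 + (5 + (-1 + √2*1)² + 10*(-1 + √2*1)) = -67 + (5 + (-1 + √2)² + 10*(-1 + √2)) = -67 + (5 + (-1 + √2)² + (-10 + 10*√2)) = -67 + (-5 + (-1 + √2)² + 10*√2) = -72 + (-1 + √2)² + 10*√2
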